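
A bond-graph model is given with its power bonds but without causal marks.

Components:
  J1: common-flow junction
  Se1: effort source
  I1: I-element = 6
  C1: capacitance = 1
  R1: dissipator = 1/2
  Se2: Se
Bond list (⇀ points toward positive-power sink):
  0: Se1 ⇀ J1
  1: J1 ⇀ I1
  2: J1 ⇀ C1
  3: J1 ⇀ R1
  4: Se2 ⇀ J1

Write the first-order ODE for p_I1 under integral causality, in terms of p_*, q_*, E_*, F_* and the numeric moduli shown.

b0 →J1  (Se1 fixes effort; stroke away)
b4 →J1  (source Se2 imposes e)
b1 →I1  (I1 outputs flow p/I1)
b2 →J1  (J1 flow already set via bond 1)
b3 →J1  (J1 flow already set via bond 1)

dp_I1/dt = E_Se1 + E_Se2 - p_I1/12 - q_C1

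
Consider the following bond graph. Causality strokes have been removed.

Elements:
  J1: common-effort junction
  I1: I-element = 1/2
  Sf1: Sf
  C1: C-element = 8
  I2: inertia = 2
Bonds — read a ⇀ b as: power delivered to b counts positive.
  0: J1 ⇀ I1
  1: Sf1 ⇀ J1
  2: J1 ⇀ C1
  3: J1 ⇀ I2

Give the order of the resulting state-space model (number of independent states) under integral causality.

#1 →Sf1  (Sf1 fixes flow; stroke at Sf1)
#0 →I1  (I1 integral (f out))
#2 →J1  (prefer integral on C1)
#3 →I2  (common-e at J1 fixed by 2)

3  (C1, I1, I2 all integral)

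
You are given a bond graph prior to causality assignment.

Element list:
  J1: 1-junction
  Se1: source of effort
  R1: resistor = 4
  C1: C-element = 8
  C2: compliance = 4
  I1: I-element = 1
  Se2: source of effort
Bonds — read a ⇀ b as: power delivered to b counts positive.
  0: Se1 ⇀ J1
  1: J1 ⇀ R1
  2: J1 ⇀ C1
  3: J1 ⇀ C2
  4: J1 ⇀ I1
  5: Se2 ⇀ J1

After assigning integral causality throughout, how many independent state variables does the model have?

3  (C1, C2, I1 all integral)

β0 stroke→J1  (Se1 (Se) sets effort on bond)
β5 stroke→J1  (Se2 fixes effort; stroke away)
β2 stroke→J1  (C1: C, integral causality)
β3 stroke→J1  (C2 integral (e out))
β4 stroke→I1  (prefer integral on I1)
β1 stroke→J1  (J1: bond 4 brought flow, rest push out)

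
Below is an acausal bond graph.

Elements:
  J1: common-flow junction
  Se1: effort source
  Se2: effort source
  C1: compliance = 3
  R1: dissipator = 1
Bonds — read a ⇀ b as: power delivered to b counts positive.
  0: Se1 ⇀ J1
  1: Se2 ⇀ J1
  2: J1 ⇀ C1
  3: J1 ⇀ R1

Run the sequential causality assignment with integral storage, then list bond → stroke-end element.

β0 stroke→J1  (Se1 fixes effort; stroke away)
β1 stroke→J1  (Se2 fixes effort; stroke away)
β2 stroke→J1  (C1: C, integral causality)
β3 stroke→R1  (J1 needs exactly one f-in)

bond 0 stroke at J1
bond 1 stroke at J1
bond 2 stroke at J1
bond 3 stroke at R1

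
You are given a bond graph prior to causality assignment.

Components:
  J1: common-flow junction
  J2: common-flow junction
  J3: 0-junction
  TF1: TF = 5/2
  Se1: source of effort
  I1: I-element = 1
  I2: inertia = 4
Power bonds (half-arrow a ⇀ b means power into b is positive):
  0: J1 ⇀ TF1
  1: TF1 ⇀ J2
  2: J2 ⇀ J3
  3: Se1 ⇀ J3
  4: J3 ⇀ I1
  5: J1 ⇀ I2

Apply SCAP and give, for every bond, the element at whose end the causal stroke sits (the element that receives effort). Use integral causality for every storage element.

b0 |J1
b1 |TF1
b2 |J2
b3 |J3
b4 |I1
b5 |I2

β3 stroke at J3  (Se1: effort source, stroke at far end)
β2 stroke at J2  (J3 effort already set via bond 3)
β4 stroke at I1  (0-jn J3 has e-setter on 3)
β1 stroke at TF1  (closing 1-jn rule on J2)
β0 stroke at J1  (TF1 one-in-one-out from 1)
β5 stroke at I2  (only one flow-in slot at J1)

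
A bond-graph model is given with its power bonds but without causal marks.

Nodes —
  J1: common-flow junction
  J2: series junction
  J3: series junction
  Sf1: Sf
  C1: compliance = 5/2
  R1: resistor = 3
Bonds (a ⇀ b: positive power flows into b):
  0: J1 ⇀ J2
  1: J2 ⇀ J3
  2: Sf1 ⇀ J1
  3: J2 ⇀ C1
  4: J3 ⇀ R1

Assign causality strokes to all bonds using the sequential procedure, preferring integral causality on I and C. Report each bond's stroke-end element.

b0 stroke at J1
b1 stroke at J2
b2 stroke at Sf1
b3 stroke at J2
b4 stroke at J3

bond 2 stroke at Sf1  (Sf1: flow source, stroke at near end)
bond 0 stroke at J1  (common-f at J1 fixed by 2)
bond 1 stroke at J2  (J2 flow already set via bond 0)
bond 3 stroke at J2  (J2: bond 0 brought flow, rest push out)
bond 4 stroke at J3  (common-f at J3 fixed by 1)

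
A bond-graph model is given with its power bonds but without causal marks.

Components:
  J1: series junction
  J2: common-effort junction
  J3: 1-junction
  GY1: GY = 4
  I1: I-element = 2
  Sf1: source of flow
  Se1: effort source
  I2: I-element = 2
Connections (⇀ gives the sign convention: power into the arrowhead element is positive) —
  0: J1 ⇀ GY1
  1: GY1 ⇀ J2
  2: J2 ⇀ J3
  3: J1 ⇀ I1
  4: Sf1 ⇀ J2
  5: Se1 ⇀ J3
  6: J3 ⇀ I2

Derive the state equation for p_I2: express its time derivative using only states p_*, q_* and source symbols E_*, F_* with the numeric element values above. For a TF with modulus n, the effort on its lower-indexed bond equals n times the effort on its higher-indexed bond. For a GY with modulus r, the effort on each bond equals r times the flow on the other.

β4 →Sf1  (source Sf1 imposes f)
β5 →J3  (Se1 fixes effort; stroke away)
β3 →I1  (prefer integral on I1)
β0 →J1  (J1 flow already set via bond 3)
β1 →J2  (GY1: gyrator matches bond 0)
β2 →J3  (J2: bond 1 brought effort, rest push out)
β6 →I2  (J3 needs exactly one f-in)

dp_I2/dt = E_Se1 + 2*p_I1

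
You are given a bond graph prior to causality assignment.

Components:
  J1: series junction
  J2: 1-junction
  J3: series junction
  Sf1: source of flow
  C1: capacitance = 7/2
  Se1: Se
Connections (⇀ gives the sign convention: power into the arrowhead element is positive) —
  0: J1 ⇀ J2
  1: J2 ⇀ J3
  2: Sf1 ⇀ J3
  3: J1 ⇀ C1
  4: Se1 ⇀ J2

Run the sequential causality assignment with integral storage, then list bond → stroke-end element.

β0 →J2
β1 →J3
β2 →Sf1
β3 →J1
β4 →J2

#2 →Sf1  (Sf1 (Sf) sets flow on bond)
#4 →J2  (Se1 (Se) sets effort on bond)
#1 →J3  (1-jn J3 has f-setter on 2)
#0 →J2  (common-f at J2 fixed by 1)
#3 →J1  (J1: bond 0 brought flow, rest push out)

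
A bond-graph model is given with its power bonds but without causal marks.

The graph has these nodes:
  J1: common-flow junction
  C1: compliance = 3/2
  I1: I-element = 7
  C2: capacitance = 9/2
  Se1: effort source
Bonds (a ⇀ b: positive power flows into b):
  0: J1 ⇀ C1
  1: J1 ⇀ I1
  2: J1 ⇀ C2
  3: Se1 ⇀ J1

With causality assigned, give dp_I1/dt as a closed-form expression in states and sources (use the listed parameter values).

dp_I1/dt = E_Se1 - 2*q_C1/3 - 2*q_C2/9

β3 →J1  (Se1 fixes effort; stroke away)
β0 →J1  (prefer integral on C1)
β1 →I1  (I1 integral (f out))
β2 →J1  (common-f at J1 fixed by 1)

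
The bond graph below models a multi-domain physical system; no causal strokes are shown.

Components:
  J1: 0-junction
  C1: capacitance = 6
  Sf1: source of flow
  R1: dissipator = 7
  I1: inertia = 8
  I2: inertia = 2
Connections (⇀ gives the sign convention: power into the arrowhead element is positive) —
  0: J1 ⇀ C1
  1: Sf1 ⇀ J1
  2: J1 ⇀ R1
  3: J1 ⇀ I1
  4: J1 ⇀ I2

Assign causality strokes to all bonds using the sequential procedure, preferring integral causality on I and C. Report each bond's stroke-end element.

b0 stroke→J1
b1 stroke→Sf1
b2 stroke→R1
b3 stroke→I1
b4 stroke→I2

β1 stroke→Sf1  (Sf1 (Sf) sets flow on bond)
β0 stroke→J1  (C1 integral (e out))
β2 stroke→R1  (0-jn J1 has e-setter on 0)
β3 stroke→I1  (common-e at J1 fixed by 0)
β4 stroke→I2  (0-jn J1 has e-setter on 0)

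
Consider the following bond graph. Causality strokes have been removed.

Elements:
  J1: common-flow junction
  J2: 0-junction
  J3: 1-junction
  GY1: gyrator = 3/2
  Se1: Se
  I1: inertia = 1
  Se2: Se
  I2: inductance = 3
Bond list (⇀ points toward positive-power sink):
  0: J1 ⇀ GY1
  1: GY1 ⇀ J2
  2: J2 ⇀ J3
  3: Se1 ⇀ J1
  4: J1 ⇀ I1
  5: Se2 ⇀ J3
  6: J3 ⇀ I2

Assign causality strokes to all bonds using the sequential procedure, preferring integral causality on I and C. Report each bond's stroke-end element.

b3 →J1  (Se1 fixes effort; stroke away)
b5 →J3  (Se2 fixes effort; stroke away)
b4 →I1  (prefer integral on I1)
b0 →J1  (1-jn J1 has f-setter on 4)
b1 →J2  (through GY1, causality inverts; strokes same side of GY1)
b2 →J3  (J2 effort already set via bond 1)
b6 →I2  (J3 needs exactly one f-in)

b0 →J1
b1 →J2
b2 →J3
b3 →J1
b4 →I1
b5 →J3
b6 →I2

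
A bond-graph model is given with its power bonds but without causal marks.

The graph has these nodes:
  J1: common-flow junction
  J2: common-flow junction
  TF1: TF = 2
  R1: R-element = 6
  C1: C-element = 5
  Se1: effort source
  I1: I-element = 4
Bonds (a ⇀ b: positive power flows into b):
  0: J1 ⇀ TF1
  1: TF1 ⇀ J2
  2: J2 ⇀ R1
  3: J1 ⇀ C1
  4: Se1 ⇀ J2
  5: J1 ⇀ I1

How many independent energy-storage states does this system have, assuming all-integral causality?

2  (C1, I1 all integral)

β4 stroke at J2  (source Se1 imposes e)
β3 stroke at J1  (prefer integral on C1)
β5 stroke at I1  (I1 outputs flow p/I1)
β0 stroke at J1  (common-f at J1 fixed by 5)
β1 stroke at TF1  (TF1: transformer flips bond 0)
β2 stroke at J2  (J2: bond 1 brought flow, rest push out)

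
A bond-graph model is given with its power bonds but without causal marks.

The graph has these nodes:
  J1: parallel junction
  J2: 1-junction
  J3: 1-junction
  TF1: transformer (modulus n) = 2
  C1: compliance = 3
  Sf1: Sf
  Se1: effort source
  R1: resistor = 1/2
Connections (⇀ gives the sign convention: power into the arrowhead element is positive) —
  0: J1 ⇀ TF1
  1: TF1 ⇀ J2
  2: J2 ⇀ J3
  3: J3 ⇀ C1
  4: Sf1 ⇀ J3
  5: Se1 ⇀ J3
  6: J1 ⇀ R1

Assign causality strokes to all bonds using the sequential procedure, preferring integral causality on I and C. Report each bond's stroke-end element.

#4 →Sf1  (source Sf1 imposes f)
#5 →J3  (Se1 (Se) sets effort on bond)
#2 →J3  (J3 flow already set via bond 4)
#3 →J3  (J3: bond 4 brought flow, rest push out)
#1 →J2  (J2: bond 2 brought flow, rest push out)
#0 →TF1  (TF TF1: opposite of bond 1)
#6 →J1  (closing 0-jn rule on J1)

b0 →TF1
b1 →J2
b2 →J3
b3 →J3
b4 →Sf1
b5 →J3
b6 →J1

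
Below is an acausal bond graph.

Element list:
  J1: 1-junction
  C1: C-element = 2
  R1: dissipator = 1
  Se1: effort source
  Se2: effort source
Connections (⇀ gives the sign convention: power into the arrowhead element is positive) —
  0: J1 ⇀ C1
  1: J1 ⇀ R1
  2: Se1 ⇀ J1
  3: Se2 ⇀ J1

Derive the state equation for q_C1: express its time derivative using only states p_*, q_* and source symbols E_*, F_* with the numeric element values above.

dq_C1/dt = E_Se1 + E_Se2 - q_C1/2

bond 2 →J1  (Se1: effort source, stroke at far end)
bond 3 →J1  (Se2 (Se) sets effort on bond)
bond 0 →J1  (C1 integral (e out))
bond 1 →R1  (closing 1-jn rule on J1)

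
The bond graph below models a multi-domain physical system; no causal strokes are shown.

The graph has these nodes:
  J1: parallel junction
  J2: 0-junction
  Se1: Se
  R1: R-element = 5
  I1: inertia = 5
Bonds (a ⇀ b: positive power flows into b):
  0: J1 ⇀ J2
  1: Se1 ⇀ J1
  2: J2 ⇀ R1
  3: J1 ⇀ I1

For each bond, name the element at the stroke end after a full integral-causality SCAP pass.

bond 0 stroke at J2
bond 1 stroke at J1
bond 2 stroke at R1
bond 3 stroke at I1

b1 stroke→J1  (Se1 fixes effort; stroke away)
b0 stroke→J2  (J1: bond 1 brought effort, rest push out)
b3 stroke→I1  (0-jn J1 has e-setter on 1)
b2 stroke→R1  (J2: bond 0 brought effort, rest push out)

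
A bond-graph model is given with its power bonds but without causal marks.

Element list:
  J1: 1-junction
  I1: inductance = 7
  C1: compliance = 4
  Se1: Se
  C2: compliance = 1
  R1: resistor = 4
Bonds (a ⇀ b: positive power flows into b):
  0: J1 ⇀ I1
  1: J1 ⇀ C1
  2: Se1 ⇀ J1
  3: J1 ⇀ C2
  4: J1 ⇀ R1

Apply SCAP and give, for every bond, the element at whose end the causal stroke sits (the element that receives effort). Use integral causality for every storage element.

β2 stroke at J1  (Se1: effort source, stroke at far end)
β0 stroke at I1  (prefer integral on I1)
β1 stroke at J1  (1-jn J1 has f-setter on 0)
β3 stroke at J1  (J1: bond 0 brought flow, rest push out)
β4 stroke at J1  (1-jn J1 has f-setter on 0)

bond 0 →I1
bond 1 →J1
bond 2 →J1
bond 3 →J1
bond 4 →J1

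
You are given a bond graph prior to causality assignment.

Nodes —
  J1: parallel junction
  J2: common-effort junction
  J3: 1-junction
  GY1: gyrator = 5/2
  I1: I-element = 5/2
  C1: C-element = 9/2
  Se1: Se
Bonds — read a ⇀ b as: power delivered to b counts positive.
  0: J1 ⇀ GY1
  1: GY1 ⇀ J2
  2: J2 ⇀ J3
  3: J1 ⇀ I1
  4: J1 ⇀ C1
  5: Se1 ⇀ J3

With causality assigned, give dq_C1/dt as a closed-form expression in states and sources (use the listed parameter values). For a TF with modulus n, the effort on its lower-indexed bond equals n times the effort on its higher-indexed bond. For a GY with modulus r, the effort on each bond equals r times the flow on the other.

dq_C1/dt = 2*E_Se1/5 - 2*p_I1/5

#5 →J3  (Se1 (Se) sets effort on bond)
#2 →J2  (only one flow-in slot at J3)
#1 →GY1  (common-e at J2 fixed by 2)
#0 →GY1  (through GY1, causality inverts; strokes same side of GY1)
#3 →I1  (I1 outputs flow p/I1)
#4 →J1  (only one effort-in slot at J1)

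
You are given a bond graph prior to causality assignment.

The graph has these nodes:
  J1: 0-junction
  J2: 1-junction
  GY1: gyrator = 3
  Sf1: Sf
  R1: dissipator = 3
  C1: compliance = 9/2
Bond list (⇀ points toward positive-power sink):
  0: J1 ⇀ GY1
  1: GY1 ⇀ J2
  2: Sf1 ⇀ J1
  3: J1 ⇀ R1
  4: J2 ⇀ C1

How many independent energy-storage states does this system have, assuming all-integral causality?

β2 stroke→Sf1  (Sf1 fixes flow; stroke at Sf1)
β4 stroke→J2  (C1 outputs effort q/C1)
β1 stroke→GY1  (only one flow-in slot at J2)
β0 stroke→GY1  (through GY1, causality inverts; strokes same side of GY1)
β3 stroke→J1  (J1: last free bond brings effort in)

1  (C1 all integral)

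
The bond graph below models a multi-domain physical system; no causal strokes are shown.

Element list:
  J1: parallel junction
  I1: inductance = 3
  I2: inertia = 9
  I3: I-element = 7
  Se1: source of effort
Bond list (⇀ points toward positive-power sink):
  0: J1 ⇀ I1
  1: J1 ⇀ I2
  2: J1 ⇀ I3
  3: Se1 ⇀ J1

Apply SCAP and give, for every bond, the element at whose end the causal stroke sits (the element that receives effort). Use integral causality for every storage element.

bond 3 →J1  (Se1 fixes effort; stroke away)
bond 0 →I1  (0-jn J1 has e-setter on 3)
bond 1 →I2  (common-e at J1 fixed by 3)
bond 2 →I3  (J1 effort already set via bond 3)

#0 stroke→I1
#1 stroke→I2
#2 stroke→I3
#3 stroke→J1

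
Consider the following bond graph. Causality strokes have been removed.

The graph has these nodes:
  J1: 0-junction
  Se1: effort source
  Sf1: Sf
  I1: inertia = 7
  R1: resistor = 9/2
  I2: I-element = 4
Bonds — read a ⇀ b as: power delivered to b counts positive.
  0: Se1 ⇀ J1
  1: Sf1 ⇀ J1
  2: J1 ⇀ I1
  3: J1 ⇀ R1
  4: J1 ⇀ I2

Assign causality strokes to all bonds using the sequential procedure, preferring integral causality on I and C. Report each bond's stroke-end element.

bond 0 stroke→J1  (source Se1 imposes e)
bond 1 stroke→Sf1  (Sf1 fixes flow; stroke at Sf1)
bond 2 stroke→I1  (J1: bond 0 brought effort, rest push out)
bond 3 stroke→R1  (common-e at J1 fixed by 0)
bond 4 stroke→I2  (0-jn J1 has e-setter on 0)

β0 stroke→J1
β1 stroke→Sf1
β2 stroke→I1
β3 stroke→R1
β4 stroke→I2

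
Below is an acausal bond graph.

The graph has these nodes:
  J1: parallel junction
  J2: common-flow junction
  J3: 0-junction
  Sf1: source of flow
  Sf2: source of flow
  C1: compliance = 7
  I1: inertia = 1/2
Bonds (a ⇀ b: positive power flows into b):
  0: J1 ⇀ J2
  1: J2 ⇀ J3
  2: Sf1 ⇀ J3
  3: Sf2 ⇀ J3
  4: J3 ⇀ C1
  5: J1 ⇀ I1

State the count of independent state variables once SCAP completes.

2  (C1, I1 all integral)

bond 2 |Sf1  (Sf1 (Sf) sets flow on bond)
bond 3 |Sf2  (Sf2: flow source, stroke at near end)
bond 4 |J3  (C1 outputs effort q/C1)
bond 1 |J2  (common-e at J3 fixed by 4)
bond 0 |J1  (closing 1-jn rule on J2)
bond 5 |I1  (common-e at J1 fixed by 0)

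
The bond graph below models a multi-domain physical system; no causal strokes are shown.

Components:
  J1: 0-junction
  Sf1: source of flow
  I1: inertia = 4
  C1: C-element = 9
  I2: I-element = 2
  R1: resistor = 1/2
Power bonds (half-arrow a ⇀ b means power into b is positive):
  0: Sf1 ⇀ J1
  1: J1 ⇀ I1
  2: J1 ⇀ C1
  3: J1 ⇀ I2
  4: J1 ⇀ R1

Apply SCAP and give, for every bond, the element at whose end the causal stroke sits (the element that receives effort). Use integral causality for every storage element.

bond 0 stroke at Sf1  (Sf1 fixes flow; stroke at Sf1)
bond 1 stroke at I1  (I1 integral (f out))
bond 2 stroke at J1  (C1 outputs effort q/C1)
bond 3 stroke at I2  (J1: bond 2 brought effort, rest push out)
bond 4 stroke at R1  (J1 effort already set via bond 2)

#0 stroke at Sf1
#1 stroke at I1
#2 stroke at J1
#3 stroke at I2
#4 stroke at R1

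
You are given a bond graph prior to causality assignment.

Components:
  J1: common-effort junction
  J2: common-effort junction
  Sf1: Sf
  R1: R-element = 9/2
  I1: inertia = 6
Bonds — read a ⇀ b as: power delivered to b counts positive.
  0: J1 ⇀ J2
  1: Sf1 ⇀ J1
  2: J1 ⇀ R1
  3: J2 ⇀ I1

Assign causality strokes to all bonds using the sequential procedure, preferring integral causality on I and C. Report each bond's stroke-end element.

b0 →J2
b1 →Sf1
b2 →J1
b3 →I1

bond 1 →Sf1  (source Sf1 imposes f)
bond 3 →I1  (I1: I, integral causality)
bond 0 →J2  (closing 0-jn rule on J2)
bond 2 →J1  (J1 needs exactly one e-in)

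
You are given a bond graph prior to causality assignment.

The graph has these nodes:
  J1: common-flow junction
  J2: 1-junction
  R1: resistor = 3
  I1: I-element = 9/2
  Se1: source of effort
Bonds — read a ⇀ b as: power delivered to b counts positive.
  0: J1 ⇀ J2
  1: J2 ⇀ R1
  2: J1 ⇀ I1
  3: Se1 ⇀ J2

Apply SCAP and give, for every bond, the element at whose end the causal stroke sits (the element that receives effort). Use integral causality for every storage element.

bond 0 stroke at J1
bond 1 stroke at J2
bond 2 stroke at I1
bond 3 stroke at J2

#3 |J2  (Se1 fixes effort; stroke away)
#2 |I1  (I1 integral (f out))
#0 |J1  (1-jn J1 has f-setter on 2)
#1 |J2  (common-f at J2 fixed by 0)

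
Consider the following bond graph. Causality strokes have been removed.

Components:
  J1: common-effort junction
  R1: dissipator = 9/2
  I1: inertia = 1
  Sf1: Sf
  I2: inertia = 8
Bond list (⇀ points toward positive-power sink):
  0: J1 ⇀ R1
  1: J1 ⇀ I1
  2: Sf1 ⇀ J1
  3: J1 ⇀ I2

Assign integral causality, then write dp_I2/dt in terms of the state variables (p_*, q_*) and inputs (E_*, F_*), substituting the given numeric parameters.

bond 2 stroke at Sf1  (source Sf1 imposes f)
bond 1 stroke at I1  (I1: I, integral causality)
bond 3 stroke at I2  (I2: I, integral causality)
bond 0 stroke at J1  (J1: last free bond brings effort in)

dp_I2/dt = 9*F_Sf1/2 - 9*p_I1/2 - 9*p_I2/16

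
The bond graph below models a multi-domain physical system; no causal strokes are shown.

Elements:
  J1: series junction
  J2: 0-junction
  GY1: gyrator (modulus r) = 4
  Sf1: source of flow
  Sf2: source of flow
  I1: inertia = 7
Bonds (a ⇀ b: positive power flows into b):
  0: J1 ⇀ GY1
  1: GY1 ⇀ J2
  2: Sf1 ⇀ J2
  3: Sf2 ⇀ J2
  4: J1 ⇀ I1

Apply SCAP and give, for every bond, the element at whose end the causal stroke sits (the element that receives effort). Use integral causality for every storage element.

β2 |Sf1  (Sf1 (Sf) sets flow on bond)
β3 |Sf2  (Sf2: flow source, stroke at near end)
β1 |J2  (only one effort-in slot at J2)
β0 |J1  (GY GY1: same side as bond 1)
β4 |I1  (J1 needs exactly one f-in)

β0 |J1
β1 |J2
β2 |Sf1
β3 |Sf2
β4 |I1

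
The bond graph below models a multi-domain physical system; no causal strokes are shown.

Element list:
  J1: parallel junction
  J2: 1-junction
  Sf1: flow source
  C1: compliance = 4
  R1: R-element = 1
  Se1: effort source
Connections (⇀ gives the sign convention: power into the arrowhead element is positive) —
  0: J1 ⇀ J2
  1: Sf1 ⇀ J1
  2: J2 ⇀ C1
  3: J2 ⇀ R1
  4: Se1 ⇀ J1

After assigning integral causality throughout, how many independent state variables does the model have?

bond 1 stroke→Sf1  (Sf1 fixes flow; stroke at Sf1)
bond 4 stroke→J1  (Se1 (Se) sets effort on bond)
bond 0 stroke→J2  (0-jn J1 has e-setter on 4)
bond 2 stroke→J2  (prefer integral on C1)
bond 3 stroke→R1  (only one flow-in slot at J2)

1  (C1 all integral)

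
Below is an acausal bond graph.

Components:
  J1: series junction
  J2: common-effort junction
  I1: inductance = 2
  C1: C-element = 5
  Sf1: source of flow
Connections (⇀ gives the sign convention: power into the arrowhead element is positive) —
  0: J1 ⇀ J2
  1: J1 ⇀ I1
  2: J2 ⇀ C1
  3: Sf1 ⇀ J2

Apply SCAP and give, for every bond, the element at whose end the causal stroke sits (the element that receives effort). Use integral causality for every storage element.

b3 stroke→Sf1  (Sf1 fixes flow; stroke at Sf1)
b1 stroke→I1  (I1 outputs flow p/I1)
b0 stroke→J1  (common-f at J1 fixed by 1)
b2 stroke→J2  (only one effort-in slot at J2)

b0 →J1
b1 →I1
b2 →J2
b3 →Sf1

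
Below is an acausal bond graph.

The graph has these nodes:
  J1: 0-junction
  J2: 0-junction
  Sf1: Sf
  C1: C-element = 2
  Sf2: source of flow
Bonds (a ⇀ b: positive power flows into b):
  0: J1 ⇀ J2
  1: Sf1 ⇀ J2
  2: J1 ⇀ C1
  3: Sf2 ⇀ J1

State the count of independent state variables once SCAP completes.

1  (C1 all integral)

β1 |Sf1  (source Sf1 imposes f)
β3 |Sf2  (Sf2: flow source, stroke at near end)
β0 |J2  (J2: last free bond brings effort in)
β2 |J1  (J1: last free bond brings effort in)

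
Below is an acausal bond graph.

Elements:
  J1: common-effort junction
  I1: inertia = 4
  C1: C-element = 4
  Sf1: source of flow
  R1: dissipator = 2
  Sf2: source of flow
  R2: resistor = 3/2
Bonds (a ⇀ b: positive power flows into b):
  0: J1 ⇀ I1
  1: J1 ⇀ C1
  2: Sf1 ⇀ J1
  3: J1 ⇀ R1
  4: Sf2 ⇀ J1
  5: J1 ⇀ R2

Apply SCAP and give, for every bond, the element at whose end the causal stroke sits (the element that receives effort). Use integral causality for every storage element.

β0 stroke→I1
β1 stroke→J1
β2 stroke→Sf1
β3 stroke→R1
β4 stroke→Sf2
β5 stroke→R2

b2 →Sf1  (Sf1: flow source, stroke at near end)
b4 →Sf2  (source Sf2 imposes f)
b0 →I1  (I1 outputs flow p/I1)
b1 →J1  (prefer integral on C1)
b3 →R1  (J1: bond 1 brought effort, rest push out)
b5 →R2  (0-jn J1 has e-setter on 1)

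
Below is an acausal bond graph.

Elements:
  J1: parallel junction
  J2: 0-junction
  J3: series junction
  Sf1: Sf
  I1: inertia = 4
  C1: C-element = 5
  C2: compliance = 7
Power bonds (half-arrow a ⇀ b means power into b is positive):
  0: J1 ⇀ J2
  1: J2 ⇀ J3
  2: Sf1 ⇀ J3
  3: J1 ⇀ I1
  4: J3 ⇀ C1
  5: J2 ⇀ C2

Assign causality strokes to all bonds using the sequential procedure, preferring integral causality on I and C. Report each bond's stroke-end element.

b0 |J1
b1 |J3
b2 |Sf1
b3 |I1
b4 |J3
b5 |J2

#2 stroke→Sf1  (source Sf1 imposes f)
#1 stroke→J3  (common-f at J3 fixed by 2)
#4 stroke→J3  (1-jn J3 has f-setter on 2)
#3 stroke→I1  (I1: I, integral causality)
#0 stroke→J1  (only one effort-in slot at J1)
#5 stroke→J2  (closing 0-jn rule on J2)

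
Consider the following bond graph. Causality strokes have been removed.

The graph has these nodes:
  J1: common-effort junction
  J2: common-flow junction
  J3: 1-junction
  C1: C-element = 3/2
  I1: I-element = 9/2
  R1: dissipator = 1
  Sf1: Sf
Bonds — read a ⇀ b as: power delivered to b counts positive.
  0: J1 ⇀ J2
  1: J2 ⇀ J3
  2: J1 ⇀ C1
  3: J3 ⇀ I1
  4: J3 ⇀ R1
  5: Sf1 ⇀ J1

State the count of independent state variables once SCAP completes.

2  (C1, I1 all integral)

#5 →Sf1  (Sf1 fixes flow; stroke at Sf1)
#2 →J1  (C1 outputs effort q/C1)
#0 →J2  (common-e at J1 fixed by 2)
#1 →J3  (J2 needs exactly one f-in)
#3 →I1  (I1 outputs flow p/I1)
#4 →J3  (common-f at J3 fixed by 3)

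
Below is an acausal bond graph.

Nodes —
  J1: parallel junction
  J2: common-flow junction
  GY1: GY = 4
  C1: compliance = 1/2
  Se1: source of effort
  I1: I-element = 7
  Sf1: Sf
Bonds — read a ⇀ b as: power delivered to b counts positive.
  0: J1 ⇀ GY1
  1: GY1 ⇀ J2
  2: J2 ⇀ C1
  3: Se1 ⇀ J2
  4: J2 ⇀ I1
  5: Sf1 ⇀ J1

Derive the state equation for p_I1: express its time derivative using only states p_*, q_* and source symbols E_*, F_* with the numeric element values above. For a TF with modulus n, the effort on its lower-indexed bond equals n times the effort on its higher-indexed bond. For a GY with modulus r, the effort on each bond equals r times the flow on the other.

dp_I1/dt = E_Se1 + 4*F_Sf1 - 2*q_C1

b3 stroke at J2  (Se1: effort source, stroke at far end)
b5 stroke at Sf1  (Sf1: flow source, stroke at near end)
b0 stroke at J1  (closing 0-jn rule on J1)
b1 stroke at J2  (GY1: gyrator matches bond 0)
b2 stroke at J2  (C1: C, integral causality)
b4 stroke at I1  (J2 needs exactly one f-in)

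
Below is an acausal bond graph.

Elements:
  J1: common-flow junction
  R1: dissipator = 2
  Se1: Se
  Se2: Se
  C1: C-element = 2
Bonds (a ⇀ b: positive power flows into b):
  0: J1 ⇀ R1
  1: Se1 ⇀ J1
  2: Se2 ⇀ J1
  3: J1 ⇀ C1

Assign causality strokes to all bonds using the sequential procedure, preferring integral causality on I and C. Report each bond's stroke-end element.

#1 |J1  (Se1 fixes effort; stroke away)
#2 |J1  (Se2: effort source, stroke at far end)
#3 |J1  (C1 outputs effort q/C1)
#0 |R1  (J1 needs exactly one f-in)

b0 stroke→R1
b1 stroke→J1
b2 stroke→J1
b3 stroke→J1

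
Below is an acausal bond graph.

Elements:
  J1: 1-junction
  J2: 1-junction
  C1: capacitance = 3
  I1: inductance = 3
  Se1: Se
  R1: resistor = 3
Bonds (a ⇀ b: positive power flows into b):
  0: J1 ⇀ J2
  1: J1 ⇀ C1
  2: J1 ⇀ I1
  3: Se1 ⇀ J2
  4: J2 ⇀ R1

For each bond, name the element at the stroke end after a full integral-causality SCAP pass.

#0 →J1
#1 →J1
#2 →I1
#3 →J2
#4 →J2

β3 stroke→J2  (Se1 fixes effort; stroke away)
β1 stroke→J1  (C1: C, integral causality)
β2 stroke→I1  (prefer integral on I1)
β0 stroke→J1  (J1 flow already set via bond 2)
β4 stroke→J2  (J2 flow already set via bond 0)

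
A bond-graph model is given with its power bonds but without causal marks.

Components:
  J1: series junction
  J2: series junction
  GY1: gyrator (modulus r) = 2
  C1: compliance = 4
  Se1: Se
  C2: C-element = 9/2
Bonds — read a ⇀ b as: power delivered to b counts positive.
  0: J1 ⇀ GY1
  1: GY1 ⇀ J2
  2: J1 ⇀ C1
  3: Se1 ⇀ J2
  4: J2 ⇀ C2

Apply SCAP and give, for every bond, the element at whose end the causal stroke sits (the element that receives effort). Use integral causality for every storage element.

b3 stroke at J2  (Se1 (Se) sets effort on bond)
b2 stroke at J1  (C1 outputs effort q/C1)
b0 stroke at GY1  (J1 needs exactly one f-in)
b1 stroke at GY1  (GY1 both-in/both-out from 0)
b4 stroke at J2  (common-f at J2 fixed by 1)

β0 stroke at GY1
β1 stroke at GY1
β2 stroke at J1
β3 stroke at J2
β4 stroke at J2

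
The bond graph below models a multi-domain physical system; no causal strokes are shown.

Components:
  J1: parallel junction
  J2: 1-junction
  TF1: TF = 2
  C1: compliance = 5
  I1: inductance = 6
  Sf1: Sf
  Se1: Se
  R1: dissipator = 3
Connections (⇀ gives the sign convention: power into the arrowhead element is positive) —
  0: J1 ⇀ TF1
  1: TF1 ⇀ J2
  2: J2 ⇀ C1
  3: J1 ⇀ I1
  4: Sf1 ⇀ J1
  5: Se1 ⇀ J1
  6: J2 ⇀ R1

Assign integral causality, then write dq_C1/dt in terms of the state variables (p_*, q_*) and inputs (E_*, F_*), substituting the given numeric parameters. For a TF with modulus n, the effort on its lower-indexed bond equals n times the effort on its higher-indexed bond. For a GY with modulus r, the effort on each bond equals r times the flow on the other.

dq_C1/dt = E_Se1/6 - q_C1/15

bond 4 stroke at Sf1  (Sf1 fixes flow; stroke at Sf1)
bond 5 stroke at J1  (Se1 fixes effort; stroke away)
bond 0 stroke at TF1  (J1: bond 5 brought effort, rest push out)
bond 3 stroke at I1  (J1 effort already set via bond 5)
bond 1 stroke at J2  (TF1: transformer flips bond 0)
bond 2 stroke at J2  (prefer integral on C1)
bond 6 stroke at R1  (closing 1-jn rule on J2)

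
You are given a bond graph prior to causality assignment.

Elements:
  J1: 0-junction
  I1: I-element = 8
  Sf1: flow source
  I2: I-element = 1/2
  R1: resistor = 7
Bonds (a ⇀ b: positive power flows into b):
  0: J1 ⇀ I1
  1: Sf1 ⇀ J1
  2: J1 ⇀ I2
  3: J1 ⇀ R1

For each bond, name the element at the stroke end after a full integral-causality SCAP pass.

bond 0 |I1
bond 1 |Sf1
bond 2 |I2
bond 3 |J1

β1 |Sf1  (Sf1 (Sf) sets flow on bond)
β0 |I1  (I1: I, integral causality)
β2 |I2  (I2 integral (f out))
β3 |J1  (J1: last free bond brings effort in)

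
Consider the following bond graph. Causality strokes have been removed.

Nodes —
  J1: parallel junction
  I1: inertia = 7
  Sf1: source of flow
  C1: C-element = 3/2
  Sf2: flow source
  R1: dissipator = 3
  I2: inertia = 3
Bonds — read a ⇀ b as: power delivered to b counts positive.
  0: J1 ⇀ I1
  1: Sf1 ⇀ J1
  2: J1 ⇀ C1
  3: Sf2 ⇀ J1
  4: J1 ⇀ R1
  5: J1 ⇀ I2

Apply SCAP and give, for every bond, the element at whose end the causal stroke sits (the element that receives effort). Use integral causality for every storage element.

β1 →Sf1  (Sf1 (Sf) sets flow on bond)
β3 →Sf2  (source Sf2 imposes f)
β0 →I1  (I1: I, integral causality)
β2 →J1  (C1: C, integral causality)
β4 →R1  (0-jn J1 has e-setter on 2)
β5 →I2  (J1: bond 2 brought effort, rest push out)

b0 stroke→I1
b1 stroke→Sf1
b2 stroke→J1
b3 stroke→Sf2
b4 stroke→R1
b5 stroke→I2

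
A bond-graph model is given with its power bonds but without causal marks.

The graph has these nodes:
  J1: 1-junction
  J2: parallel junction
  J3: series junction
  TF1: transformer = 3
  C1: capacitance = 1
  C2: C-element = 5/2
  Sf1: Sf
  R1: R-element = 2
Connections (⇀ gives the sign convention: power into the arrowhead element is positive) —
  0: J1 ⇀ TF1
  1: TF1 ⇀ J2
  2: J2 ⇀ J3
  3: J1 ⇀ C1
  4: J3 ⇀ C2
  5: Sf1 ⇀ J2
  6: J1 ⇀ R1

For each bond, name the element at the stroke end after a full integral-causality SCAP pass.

bond 0 stroke→J1
bond 1 stroke→TF1
bond 2 stroke→J2
bond 3 stroke→J1
bond 4 stroke→J3
bond 5 stroke→Sf1
bond 6 stroke→R1

#5 →Sf1  (source Sf1 imposes f)
#3 →J1  (C1: C, integral causality)
#4 →J3  (C2: C, integral causality)
#2 →J2  (only one flow-in slot at J3)
#1 →TF1  (0-jn J2 has e-setter on 2)
#0 →J1  (TF TF1: opposite of bond 1)
#6 →R1  (J1: last free bond brings flow in)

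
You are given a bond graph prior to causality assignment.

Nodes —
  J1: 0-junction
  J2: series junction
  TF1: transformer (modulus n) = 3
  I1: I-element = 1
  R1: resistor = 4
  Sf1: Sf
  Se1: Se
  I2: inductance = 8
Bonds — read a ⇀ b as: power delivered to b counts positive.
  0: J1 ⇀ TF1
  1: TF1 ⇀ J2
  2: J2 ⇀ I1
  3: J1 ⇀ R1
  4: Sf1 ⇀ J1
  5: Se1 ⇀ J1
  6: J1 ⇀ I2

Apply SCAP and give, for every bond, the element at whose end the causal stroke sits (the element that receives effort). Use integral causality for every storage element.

bond 4 stroke→Sf1  (Sf1: flow source, stroke at near end)
bond 5 stroke→J1  (source Se1 imposes e)
bond 0 stroke→TF1  (J1: bond 5 brought effort, rest push out)
bond 3 stroke→R1  (common-e at J1 fixed by 5)
bond 6 stroke→I2  (0-jn J1 has e-setter on 5)
bond 1 stroke→J2  (TF1: transformer flips bond 0)
bond 2 stroke→I1  (J2: last free bond brings flow in)

b0 →TF1
b1 →J2
b2 →I1
b3 →R1
b4 →Sf1
b5 →J1
b6 →I2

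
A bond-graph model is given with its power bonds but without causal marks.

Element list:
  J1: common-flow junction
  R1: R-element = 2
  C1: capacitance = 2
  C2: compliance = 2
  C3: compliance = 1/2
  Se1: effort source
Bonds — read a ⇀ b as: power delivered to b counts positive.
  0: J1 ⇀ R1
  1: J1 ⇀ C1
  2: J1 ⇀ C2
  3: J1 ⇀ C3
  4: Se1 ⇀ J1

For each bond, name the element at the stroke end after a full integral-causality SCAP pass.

β4 |J1  (Se1: effort source, stroke at far end)
β1 |J1  (C1 integral (e out))
β2 |J1  (C2 outputs effort q/C2)
β3 |J1  (C3 outputs effort q/C3)
β0 |R1  (closing 1-jn rule on J1)

bond 0 stroke at R1
bond 1 stroke at J1
bond 2 stroke at J1
bond 3 stroke at J1
bond 4 stroke at J1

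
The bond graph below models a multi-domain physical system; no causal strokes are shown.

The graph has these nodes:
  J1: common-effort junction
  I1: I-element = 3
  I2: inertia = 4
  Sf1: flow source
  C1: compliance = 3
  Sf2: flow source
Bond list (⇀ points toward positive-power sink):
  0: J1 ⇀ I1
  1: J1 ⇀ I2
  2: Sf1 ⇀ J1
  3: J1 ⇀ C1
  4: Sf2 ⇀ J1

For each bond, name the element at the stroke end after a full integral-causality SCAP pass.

#2 stroke→Sf1  (Sf1 fixes flow; stroke at Sf1)
#4 stroke→Sf2  (Sf2 (Sf) sets flow on bond)
#0 stroke→I1  (I1: I, integral causality)
#1 stroke→I2  (I2 outputs flow p/I2)
#3 stroke→J1  (J1 needs exactly one e-in)

β0 |I1
β1 |I2
β2 |Sf1
β3 |J1
β4 |Sf2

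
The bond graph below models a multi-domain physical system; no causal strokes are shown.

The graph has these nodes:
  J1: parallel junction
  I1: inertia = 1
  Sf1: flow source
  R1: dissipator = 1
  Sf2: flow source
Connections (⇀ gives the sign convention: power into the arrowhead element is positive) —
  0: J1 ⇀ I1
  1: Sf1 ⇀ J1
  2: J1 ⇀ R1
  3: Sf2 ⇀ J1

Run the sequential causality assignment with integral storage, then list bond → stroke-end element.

b1 |Sf1  (source Sf1 imposes f)
b3 |Sf2  (source Sf2 imposes f)
b0 |I1  (I1 integral (f out))
b2 |J1  (closing 0-jn rule on J1)

β0 stroke at I1
β1 stroke at Sf1
β2 stroke at J1
β3 stroke at Sf2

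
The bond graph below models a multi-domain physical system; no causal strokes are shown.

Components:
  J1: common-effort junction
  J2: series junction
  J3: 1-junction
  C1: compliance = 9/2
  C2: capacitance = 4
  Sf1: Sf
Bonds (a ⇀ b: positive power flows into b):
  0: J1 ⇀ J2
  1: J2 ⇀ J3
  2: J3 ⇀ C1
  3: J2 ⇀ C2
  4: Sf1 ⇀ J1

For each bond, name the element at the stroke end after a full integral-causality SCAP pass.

bond 4 stroke at Sf1  (Sf1 (Sf) sets flow on bond)
bond 0 stroke at J1  (only one effort-in slot at J1)
bond 1 stroke at J2  (J2 flow already set via bond 0)
bond 3 stroke at J2  (1-jn J2 has f-setter on 0)
bond 2 stroke at J3  (common-f at J3 fixed by 1)

b0 →J1
b1 →J2
b2 →J3
b3 →J2
b4 →Sf1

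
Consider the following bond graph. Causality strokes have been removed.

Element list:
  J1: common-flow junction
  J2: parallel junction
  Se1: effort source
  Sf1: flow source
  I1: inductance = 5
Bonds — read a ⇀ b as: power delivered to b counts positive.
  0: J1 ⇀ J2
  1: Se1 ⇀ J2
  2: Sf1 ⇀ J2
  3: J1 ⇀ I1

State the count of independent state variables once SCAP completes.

b1 |J2  (Se1: effort source, stroke at far end)
b2 |Sf1  (Sf1 (Sf) sets flow on bond)
b0 |J1  (J2: bond 1 brought effort, rest push out)
b3 |I1  (only one flow-in slot at J1)

1  (I1 all integral)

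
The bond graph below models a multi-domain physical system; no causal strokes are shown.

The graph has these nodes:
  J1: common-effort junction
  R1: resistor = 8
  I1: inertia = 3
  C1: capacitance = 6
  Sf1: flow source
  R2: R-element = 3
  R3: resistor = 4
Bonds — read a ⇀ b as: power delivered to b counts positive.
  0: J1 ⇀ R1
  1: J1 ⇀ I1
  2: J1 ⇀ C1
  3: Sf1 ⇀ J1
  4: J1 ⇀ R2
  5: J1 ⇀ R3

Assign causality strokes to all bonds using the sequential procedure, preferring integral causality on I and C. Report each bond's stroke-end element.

β3 stroke at Sf1  (Sf1 fixes flow; stroke at Sf1)
β1 stroke at I1  (I1: I, integral causality)
β2 stroke at J1  (prefer integral on C1)
β0 stroke at R1  (common-e at J1 fixed by 2)
β4 stroke at R2  (J1 effort already set via bond 2)
β5 stroke at R3  (common-e at J1 fixed by 2)

b0 →R1
b1 →I1
b2 →J1
b3 →Sf1
b4 →R2
b5 →R3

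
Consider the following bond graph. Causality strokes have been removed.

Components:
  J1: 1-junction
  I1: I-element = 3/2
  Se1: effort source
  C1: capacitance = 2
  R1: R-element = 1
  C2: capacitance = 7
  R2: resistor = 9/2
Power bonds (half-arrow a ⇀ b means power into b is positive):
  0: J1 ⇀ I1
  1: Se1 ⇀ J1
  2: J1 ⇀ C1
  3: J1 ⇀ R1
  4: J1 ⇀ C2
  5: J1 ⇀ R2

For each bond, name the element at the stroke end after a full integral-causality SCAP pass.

b1 →J1  (source Se1 imposes e)
b0 →I1  (I1: I, integral causality)
b2 →J1  (1-jn J1 has f-setter on 0)
b3 →J1  (common-f at J1 fixed by 0)
b4 →J1  (J1: bond 0 brought flow, rest push out)
b5 →J1  (common-f at J1 fixed by 0)

b0 stroke→I1
b1 stroke→J1
b2 stroke→J1
b3 stroke→J1
b4 stroke→J1
b5 stroke→J1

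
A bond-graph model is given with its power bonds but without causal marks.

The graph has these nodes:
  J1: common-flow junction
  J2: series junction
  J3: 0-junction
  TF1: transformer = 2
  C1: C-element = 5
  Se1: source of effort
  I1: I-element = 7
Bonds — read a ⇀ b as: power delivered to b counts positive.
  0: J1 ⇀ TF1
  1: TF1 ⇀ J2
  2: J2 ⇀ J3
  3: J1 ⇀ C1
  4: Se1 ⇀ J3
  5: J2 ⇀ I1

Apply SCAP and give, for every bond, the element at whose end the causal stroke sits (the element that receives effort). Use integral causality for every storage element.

b0 stroke at TF1
b1 stroke at J2
b2 stroke at J2
b3 stroke at J1
b4 stroke at J3
b5 stroke at I1

b4 stroke→J3  (source Se1 imposes e)
b2 stroke→J2  (0-jn J3 has e-setter on 4)
b3 stroke→J1  (prefer integral on C1)
b0 stroke→TF1  (only one flow-in slot at J1)
b1 stroke→J2  (TF1 one-in-one-out from 0)
b5 stroke→I1  (only one flow-in slot at J2)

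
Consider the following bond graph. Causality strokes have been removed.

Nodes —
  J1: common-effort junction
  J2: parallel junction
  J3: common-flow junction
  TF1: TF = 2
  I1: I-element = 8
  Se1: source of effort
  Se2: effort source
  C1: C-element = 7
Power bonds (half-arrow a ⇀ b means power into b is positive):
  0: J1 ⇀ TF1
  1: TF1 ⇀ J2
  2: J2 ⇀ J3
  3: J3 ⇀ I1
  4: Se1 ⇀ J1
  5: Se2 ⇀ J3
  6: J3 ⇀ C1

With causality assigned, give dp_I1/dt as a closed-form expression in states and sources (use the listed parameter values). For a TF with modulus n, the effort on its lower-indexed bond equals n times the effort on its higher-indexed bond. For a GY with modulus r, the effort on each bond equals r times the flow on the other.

dp_I1/dt = E_Se1/2 + E_Se2 - q_C1/7

β4 stroke at J1  (Se1 (Se) sets effort on bond)
β5 stroke at J3  (Se2: effort source, stroke at far end)
β0 stroke at TF1  (J1 effort already set via bond 4)
β1 stroke at J2  (TF1 one-in-one-out from 0)
β2 stroke at J3  (common-e at J2 fixed by 1)
β3 stroke at I1  (I1 outputs flow p/I1)
β6 stroke at J3  (common-f at J3 fixed by 3)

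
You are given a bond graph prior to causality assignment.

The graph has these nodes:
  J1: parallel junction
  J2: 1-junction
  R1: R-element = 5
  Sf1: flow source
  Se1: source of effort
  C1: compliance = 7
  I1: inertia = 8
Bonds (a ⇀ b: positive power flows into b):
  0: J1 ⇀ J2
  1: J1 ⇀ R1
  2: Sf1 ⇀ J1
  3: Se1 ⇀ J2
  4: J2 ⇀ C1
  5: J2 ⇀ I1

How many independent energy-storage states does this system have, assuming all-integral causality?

2  (C1, I1 all integral)

#2 →Sf1  (Sf1 fixes flow; stroke at Sf1)
#3 →J2  (Se1 fixes effort; stroke away)
#4 →J2  (C1 outputs effort q/C1)
#5 →I1  (I1 integral (f out))
#0 →J2  (common-f at J2 fixed by 5)
#1 →J1  (J1 needs exactly one e-in)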